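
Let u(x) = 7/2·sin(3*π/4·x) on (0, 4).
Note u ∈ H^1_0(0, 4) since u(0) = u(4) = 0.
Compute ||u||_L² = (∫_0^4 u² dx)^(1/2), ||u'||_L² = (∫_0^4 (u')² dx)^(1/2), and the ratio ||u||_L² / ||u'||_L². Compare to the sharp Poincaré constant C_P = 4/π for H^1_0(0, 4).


||u||_L² / ||u'||_L² = 4/(3*π) < C_P = 4/π.

u(x) = 7/2·sin(3*π/4·x), so u'(x) = 21*π*cos(3*π*x/4)/8.
Writing u(x) = A·sin(kπx/L) with A = 7/2 and k = 3, use ∫_0^L sin²(kπx/L) dx = L/2 and ∫_0^L cos²(kπx/L) dx = L/2.
u² = 49/4·sin²(3*π/4·x) and (u')² = 441*π^2/64·cos²(3*π/4·x), and each of sin², cos² integrates to L/2 = 2 over (0, 4).
∫_0^4 u² dx = 49/2, so ||u||_L² = 7*sqrt(2)/2.
∫_0^4 (u')² dx = 441*π^2/32, so ||u'||_L² = 21*sqrt(2)*π/8.
Ratio ||u||_L² / ||u'||_L² = 4/(3*π).
Sharp Poincaré constant on H^1_0(0, 4) is C_P = L/π = 4/π, achieved by sin(π/4·x).
This is the k = 3 harmonic; the ratio L/(kπ) is strictly less than C_P = L/π, consistent with the sharp inequality ||u||_L² ≤ C_P ||u'||_L².


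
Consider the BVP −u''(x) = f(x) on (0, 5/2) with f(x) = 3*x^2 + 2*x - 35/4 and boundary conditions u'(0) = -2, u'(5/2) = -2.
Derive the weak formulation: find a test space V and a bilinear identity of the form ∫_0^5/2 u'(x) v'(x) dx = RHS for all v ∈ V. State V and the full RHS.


V = H^1(0, 5/2) (v unrestricted at boundary; u is determined up to an additive constant); weak form: ∫_0^5/2 u'v' dx = ∫_0^5/2 (3*x^2 + 2*x - 35/4) v dx − 2·v(5/2) + 2·v(0) for all v ∈ V.

Multiply both sides by a test function v and integrate from 0 to 5/2:
  ∫_0^5/2 −u''(x) v(x) dx = ∫_0^5/2 f(x) v(x) dx.
Integrate the LHS by parts once:
  ∫_0^5/2 −u'' v dx = −[u'(x) v(x)]_0^5/2 + ∫_0^5/2 u'(x) v'(x) dx.
Thus ∫_0^5/2 u'(x) v'(x) dx = ∫_0^5/2 f(x) v(x) dx + [u'(x) v(x)]_0^5/2.
Choose V so that boundary terms are either known or forced to vanish.
u has inhomogeneous Neumann u'(0) = -2, u'(5/2) = -2. [u' v]_0^5/2 = (-2)·v(5/2) − (-2)·v(0) = − 2·v(5/2) + 2·v(0). Take V = H^1(0, 5/2); boundary term becomes part of RHS.
Weak formulation: find u (satisfying any essential BC) such that ∫_0^5/2 u'(x) v'(x) dx = ∫_0^5/2 f v dx − 2·v(5/2) + 2·v(0) for all v ∈ V (Neumann data are natural BCs: they enter the RHS as boundary terms).
Substituting f(x) = 3*x^2 + 2*x - 35/4, the right-hand side is ∫_0^5/2 (3*x^2 + 2*x - 35/4) v dx − 2·v(5/2) + 2·v(0).
Compatibility check (pure Neumann): taking v ≡ 1 ∈ V gives 0 = ∫_0^5/2 f dx + (-2) − (-2), i.e. ∫_0^5/2 f dx must equal u'(0) − u'(5/2) = 0. Indeed ∫_0^5/2 (3*x^2 + 2*x - 35/4) dx = 0, so the data are compatible. The solution is then unique only up to an additive constant (fix it e.g. by requiring ∫_0^5/2 u dx = 0).


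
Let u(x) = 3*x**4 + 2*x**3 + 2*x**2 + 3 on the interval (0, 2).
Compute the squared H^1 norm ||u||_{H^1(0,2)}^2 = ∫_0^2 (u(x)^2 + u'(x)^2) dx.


||u||_{H^1}^2 = 236646/35

The H^1 norm (squared) on an interval (0, L) is
  ||u||_{H^1}^2 = ∫_0^L u(x)^2 dx + ∫_0^L u'(x)^2 dx.
Compute u'(x) = 12*x**3 + 6*x**2 + 4*x.
Then u(x)^2 = 9*x**8 + 12*x**7 + 16*x**6 + 8*x**5 + 22*x**4 + 12*x**3 + 12*x**2 + 9 and u'(x)^2 = 144*x**6 + 144*x**5 + 132*x**4 + 48*x**3 + 16*x**2.
Integrate each monomial from 0 to 2 using ∫_0^2 c·x^n dx = c·2^(n+1)/(n+1):
  ∫_0^2 u(x)^2 dx = ∫_0^2 (9*x^8 + 12*x^7 + 16*x^6 + 8*x^5 + 22*x^4 + 12*x^3 + 12*x^2 + 9) dx. Term by term:
    ∫_0^2 9*x^8 dx = 512;  ∫_0^2 12*x^7 dx = 384;  ∫_0^2 16*x^6 dx = 2048/7;
    ∫_0^2 8*x^5 dx = 256/3;  ∫_0^2 22*x^4 dx = 704/5;  ∫_0^2 12*x^3 dx = 48;
    ∫_0^2 12*x^2 dx = 32;  ∫_0^2 9 dx = 18.
  Sum: 512 + 384 + 2048/7 + 256/3 + 704/5 + 48 + 32 + 18 = 158834/105.
  ∫_0^2 u'(x)^2 dx = ∫_0^2 (144*x^6 + 144*x^5 + 132*x^4 + 48*x^3 + 16*x^2) dx. Term by term:
    ∫_0^2 144*x^6 dx = 18432/7;  ∫_0^2 144*x^5 dx = 1536;  ∫_0^2 132*x^4 dx = 4224/5;
    ∫_0^2 48*x^3 dx = 192;  ∫_0^2 16*x^2 dx = 128/3.
  Sum: 18432/7 + 1536 + 4224/5 + 192 + 128/3 = 551104/105.
Adding: ||u||_{H^1}^2 = 158834/105 + 551104/105 = 236646/35.


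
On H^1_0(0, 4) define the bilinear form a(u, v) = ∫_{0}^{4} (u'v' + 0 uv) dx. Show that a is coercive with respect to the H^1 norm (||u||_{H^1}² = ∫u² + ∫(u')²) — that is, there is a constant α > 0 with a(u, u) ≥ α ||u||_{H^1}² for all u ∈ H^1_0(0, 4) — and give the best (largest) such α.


α = π^2/(π^2 + 16)

Coercivity of a(·,·) on H^1_0(0, 4) means a(u, u) ≥ α ||u||_{H^1}² for every u ∈ H^1_0.
The interval has length L = 4, and Poincaré/coercivity depend only on L. Here a(u, u) = ∫(u')² + (0)·∫u².
Here c = 0, so a(u,u) = ∫(u')² alone. The condition a(u,u) ≥ α||u||_{H^1}² reads (1−α)∫(u')² ≥ (α−c)∫u². Any admissible α is ≤ 1 (rapidly oscillating u have ∫u²/∫(u')² → 0), and α = 1 would force 0 ≥ (1−c)∫u², impossible since c < 1; so 1−α > 0. By the sharp Poincaré inequality on H^1_0 of an interval of length L, ∫(u')² ≥ (π/L)²∫u² with equality for the first sine mode sin(π(x−x₀)/L) (x₀ the left endpoint), so the inequality holds for all u iff (1−α)(π/L)² ≥ α − c, i.e. α ≤ ((π/L)² + c)/((π/L)² + 1) = (1 + c(L/π)²)/(1 + (L/π)²). (Direct route, valid since c ≤ 0: Poincaré gives c∫u² ≥ c(L/π)²∫(u')², so a(u,u) ≥ (1 + c(L/π)²)∫(u')², while ||u||_{H^1}² ≤ (1 + (L/π)²)∫(u')²; dividing yields the same α.) With (π/L)² = π^2/16 and c = 0, the largest admissible constant is α = ((π/L)² + c)/((π/L)² + 1).
Simplifying, α = π^2/(π^2 + 16).


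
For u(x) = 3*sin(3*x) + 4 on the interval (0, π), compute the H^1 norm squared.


||u||_{H^1(0,π)}^2 = 16 + 61*π

u'(x) = 9*cos(3*x).
Expand u² and (u')² and integrate term by term on (0, π), using: for integers n ≥ 1, ∫_0^π sin²(nx) dx = ∫_0^π cos²(nx) dx = π/2; for n ≠ n', ∫_0^π sin(nx)sin(n'x) dx = ∫_0^π cos(nx)cos(n'x) dx = 0; and by product-to-sum, ∫_0^π sin(nx)cos(n'x) dx = ½∫_0^π [sin((n+n')x) + sin((n−n')x)] dx, which is 0 when n+n' is even and 2n/(n²−n'²) when n+n' is odd (it need not vanish on (0, π)). For the constant mode: ∫_0^π 1 dx = π, ∫_0^π cos(nx) dx = 0, ∫_0^π sin(nx) dx = (1−(−1)^n)/n.
  u² squared terms: (4)²·∫1 dx = 16·π = 16*π;  (3)²·∫sin(3x)² dx = 9·π/2 = 9*π/2.
  u² cross terms: 2·(4)·(3)·∫1·sin(3x) dx = 24·(2/3) = 16.
  So ∫_0^π u² dx = 16*π + 9*π/2 + 16 = 16 + 41*π/2.
  (u')² squared terms: (9)²·∫cos(3x)² dx = 81·π/2 = 81*π/2.
  So ∫_0^π (u')² dx = 81*π/2.
||u||_{H^1}^2 = (16 + 41*π/2) + (81*π/2) = 16 + 61*π.


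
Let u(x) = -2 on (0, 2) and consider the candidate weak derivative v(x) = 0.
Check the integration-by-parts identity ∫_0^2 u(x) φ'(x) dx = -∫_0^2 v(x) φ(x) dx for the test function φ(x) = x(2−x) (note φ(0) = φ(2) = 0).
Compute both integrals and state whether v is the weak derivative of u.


LHS = 0, RHS = 0. Yes, v = u' weakly.

u(x) = -2, classical derivative u'(x) = 0.
φ(x) = x(2−x), so φ'(x) = 2 - 2*x.
Note φ(0) = φ(2) = 0, so the boundary term u·φ vanishes.
LHS = ∫_0^2 u(x) φ'(x) dx = ∫_0^2 (4*x - 4) dx. Term by term:
  ∫_0^2 4*x dx = 8;  ∫_0^2 -4 dx = -8.
Sum: 8 − 8 = 0.
So LHS = 0.
∫_0^2 v(x) φ(x) dx = ∫_0^2 (0) dx. Term by term:
  ∫_0^2 0 dx = 0.
So RHS = -∫_0^2 v(x) φ(x) dx = 0.
LHS = RHS, so the identity holds for this test φ.
Moreover u is smooth here and v(x) = u'(x) = 0 pointwise, so the identity holds for every test function. Hence v is the weak derivative of u.


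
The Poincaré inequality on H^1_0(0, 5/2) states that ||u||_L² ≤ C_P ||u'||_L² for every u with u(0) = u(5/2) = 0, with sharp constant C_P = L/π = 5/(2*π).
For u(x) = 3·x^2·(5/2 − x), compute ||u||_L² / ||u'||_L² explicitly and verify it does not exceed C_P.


||u||_L² / ||u'||_L² = 5*sqrt(14)/28 < C_P = 5/(2*π).

u(x) = 3·x^2·(5/2 − x), so u'(x) = 3*x*(5 - 3*x).
u(x) = 3·x^2·(5/2 − x) vanishes at x = 0 and x = 5/2, so u ∈ H^1_0(0, 5/2). Differentiate via the product rule and integrate the resulting polynomials term by term.
  ∫_0^5/2 u² dx = ∫_0^5/2 (9*x^6 - 45*x^5 + 225*x^4/4) dx. Term by term:
    ∫_0^5/2 9*x^6 dx = 703125/896;  ∫_0^5/2 -45*x^5 dx = -234375/128;  ∫_0^5/2 225*x^4/4 dx = 140625/128.
  Sum: 703125/896 − 234375/128 + 140625/128 = 46875/896.
  ∫_0^5/2 (u')² dx = ∫_0^5/2 (81*x^4 - 270*x^3 + 225*x^2) dx. Term by term:
    ∫_0^5/2 81*x^4 dx = 50625/32;  ∫_0^5/2 -270*x^3 dx = -84375/32;  ∫_0^5/2 225*x^2 dx = 9375/8.
  Sum: 50625/32 − 84375/32 + 9375/8 = 1875/16.
∫_0^5/2 u² dx = 46875/896, so ||u||_L² = 125*sqrt(42)/112.
∫_0^5/2 (u')² dx = 1875/16, so ||u'||_L² = 25*sqrt(3)/4.
Ratio ||u||_L² / ||u'||_L² = 5*sqrt(14)/28.
Sharp Poincaré constant on H^1_0(0, 5/2) is C_P = L/π = 5/(2*π), achieved by sin(2*π/5·x).
A polynomial bump cannot attain the sharp Poincaré constant (only the first sine eigenfunction does), so the ratio is strictly less than C_P, consistent with ||u||_L² ≤ C_P ||u'||_L².


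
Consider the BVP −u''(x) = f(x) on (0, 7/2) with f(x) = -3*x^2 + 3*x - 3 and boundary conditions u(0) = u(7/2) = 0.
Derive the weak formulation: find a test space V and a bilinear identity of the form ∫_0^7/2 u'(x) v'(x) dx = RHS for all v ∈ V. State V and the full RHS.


V = H^1_0(0, 7/2) (so v(0) = v(7/2) = 0); weak form: ∫_0^7/2 u'v' dx = ∫_0^7/2 (-3*x^2 + 3*x - 3) v dx for all v ∈ V.

Multiply both sides by a test function v and integrate from 0 to 7/2:
  ∫_0^7/2 −u''(x) v(x) dx = ∫_0^7/2 f(x) v(x) dx.
Integrate the LHS by parts once:
  ∫_0^7/2 −u'' v dx = −[u'(x) v(x)]_0^7/2 + ∫_0^7/2 u'(x) v'(x) dx.
Thus ∫_0^7/2 u'(x) v'(x) dx = ∫_0^7/2 f(x) v(x) dx + [u'(x) v(x)]_0^7/2.
Choose V so that boundary terms are either known or forced to vanish.
u is Dirichlet: u(0) = u(7/2) = 0. Let V = H^1_0(0, 7/2); then v(0) = v(7/2) = 0, and [u' v]_0^7/2 = 0.
Weak formulation: find u (satisfying any essential BC) such that ∫_0^7/2 u'(x) v'(x) dx = ∫_0^7/2 f v dx for all v ∈ V.
Substituting f(x) = -3*x^2 + 3*x - 3, the right-hand side is ∫_0^7/2 (-3*x^2 + 3*x - 3) v dx.


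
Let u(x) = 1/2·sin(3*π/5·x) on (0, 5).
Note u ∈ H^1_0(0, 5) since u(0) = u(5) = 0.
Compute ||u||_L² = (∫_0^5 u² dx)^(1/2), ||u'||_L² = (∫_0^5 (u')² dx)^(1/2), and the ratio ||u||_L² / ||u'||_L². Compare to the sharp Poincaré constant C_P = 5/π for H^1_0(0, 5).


||u||_L² / ||u'||_L² = 5/(3*π) < C_P = 5/π.

u(x) = 1/2·sin(3*π/5·x), so u'(x) = 3*π*cos(3*π*x/5)/10.
Writing u(x) = A·sin(kπx/L) with A = 1/2 and k = 3, use ∫_0^L sin²(kπx/L) dx = L/2 and ∫_0^L cos²(kπx/L) dx = L/2.
u² = 1/4·sin²(3*π/5·x) and (u')² = 9*π^2/100·cos²(3*π/5·x), and each of sin², cos² integrates to L/2 = 5/2 over (0, 5).
∫_0^5 u² dx = 5/8, so ||u||_L² = sqrt(10)/4.
∫_0^5 (u')² dx = 9*π^2/40, so ||u'||_L² = 3*sqrt(10)*π/20.
Ratio ||u||_L² / ||u'||_L² = 5/(3*π).
Sharp Poincaré constant on H^1_0(0, 5) is C_P = L/π = 5/π, achieved by sin(π/5·x).
This is the k = 3 harmonic; the ratio L/(kπ) is strictly less than C_P = L/π, consistent with the sharp inequality ||u||_L² ≤ C_P ||u'||_L².


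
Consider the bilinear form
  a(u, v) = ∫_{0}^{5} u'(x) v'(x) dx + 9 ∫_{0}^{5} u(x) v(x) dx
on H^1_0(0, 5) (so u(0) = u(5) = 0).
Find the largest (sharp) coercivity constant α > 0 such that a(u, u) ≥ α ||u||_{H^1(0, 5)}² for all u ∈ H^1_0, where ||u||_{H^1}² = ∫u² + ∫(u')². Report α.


α = 1

Coercivity of a(·,·) on H^1_0(0, 5) means a(u, u) ≥ α ||u||_{H^1}² for every u ∈ H^1_0.
The interval has length L = 5, and Poincaré/coercivity depend only on L. Here a(u, u) = ∫(u')² + (9)·∫u².
Here c = 9 ≥ 1, so a(u,u) = ∫(u')² + c∫u² ≥ ∫(u')² + ∫u² = ||u||_{H^1}², i.e. α = 1 works. No larger α is possible: a(u,u) ≥ α||u||_{H^1}² means (1−α)∫(u')² ≥ (α−c)∫u², and for the modes u_n = sin(nπ(x−x₀)/L) (x₀ the left endpoint) one has ∫u_n²/∫(u_n')² = (L/(nπ))² → 0, so a(u_n,u_n)/||u_n||_{H^1}² → 1. Hence the optimal constant is α = 1.
Therefore α = 1.


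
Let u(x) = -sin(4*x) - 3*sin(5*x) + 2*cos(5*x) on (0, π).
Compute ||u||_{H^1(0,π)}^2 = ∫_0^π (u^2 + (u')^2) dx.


||u||_{H^1(0,π)}^2 = 832/9 + 355*π/2

u'(x) = -10*sin(5*x) - 4*cos(4*x) - 15*cos(5*x).
Expand u² and (u')² and integrate term by term on (0, π), using: for integers n ≥ 1, ∫_0^π sin²(nx) dx = ∫_0^π cos²(nx) dx = π/2; for n ≠ n', ∫_0^π sin(nx)sin(n'x) dx = ∫_0^π cos(nx)cos(n'x) dx = 0; and by product-to-sum, ∫_0^π sin(nx)cos(n'x) dx = ½∫_0^π [sin((n+n')x) + sin((n−n')x)] dx, which is 0 when n+n' is even and 2n/(n²−n'²) when n+n' is odd (it need not vanish on (0, π)).
  u² squared terms: (-1)²·∫sin(4x)² dx = 1·π/2 = π/2;  (-3)²·∫sin(5x)² dx = 9·π/2 = 9*π/2;  (2)²·∫cos(5x)² dx = 4·π/2 = 2*π.
  u² cross terms: 2·(-1)·(-3)·∫sin(4x)·sin(5x) dx = 6·(0) = 0;  2·(-1)·(2)·∫sin(4x)·cos(5x) dx = -4·(-8/9) = 32/9;  2·(-3)·(2)·∫sin(5x)·cos(5x) dx = -12·(0) = 0.
  So ∫_0^π u² dx = π/2 + 9*π/2 + 2*π + 0 + 32/9 + 0 = 32/9 + 7*π.
  (u')² squared terms: (-15)²·∫cos(5x)² dx = 225·π/2 = 225*π/2;  (-10)²·∫sin(5x)² dx = 100·π/2 = 50*π;  (-4)²·∫cos(4x)² dx = 16·π/2 = 8*π.
  (u')² cross terms: 2·(-15)·(-10)·∫cos(5x)·sin(5x) dx = 300·(0) = 0;  2·(-15)·(-4)·∫cos(5x)·cos(4x) dx = 120·(0) = 0;  2·(-10)·(-4)·∫sin(5x)·cos(4x) dx = 80·(10/9) = 800/9.
  So ∫_0^π (u')² dx = 225*π/2 + 50*π + 8*π + 0 + 0 + 800/9 = 800/9 + 341*π/2.
||u||_{H^1}^2 = (32/9 + 7*π) + (800/9 + 341*π/2) = 832/9 + 355*π/2.


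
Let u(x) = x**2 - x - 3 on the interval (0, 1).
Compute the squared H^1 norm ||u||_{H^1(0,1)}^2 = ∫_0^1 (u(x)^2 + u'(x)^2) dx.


||u||_{H^1}^2 = 311/30

The H^1 norm (squared) on an interval (0, L) is
  ||u||_{H^1}^2 = ∫_0^L u(x)^2 dx + ∫_0^L u'(x)^2 dx.
Compute u'(x) = 2*x - 1.
Then u(x)^2 = x**4 - 2*x**3 - 5*x**2 + 6*x + 9 and u'(x)^2 = 4*x**2 - 4*x + 1.
Integrate each monomial from 0 to 1 using ∫_0^1 c·x^n dx = c·1^(n+1)/(n+1):
  ∫_0^1 u(x)^2 dx = ∫_0^1 (x^4 - 2*x^3 - 5*x^2 + 6*x + 9) dx. Term by term:
    ∫_0^1 x^4 dx = 1/5;  ∫_0^1 -2*x^3 dx = -1/2;  ∫_0^1 -5*x^2 dx = -5/3;
    ∫_0^1 6*x dx = 3;  ∫_0^1 9 dx = 9.
  Sum: 1/5 − 1/2 − 5/3 + 3 + 9 = 301/30.
  ∫_0^1 u'(x)^2 dx = ∫_0^1 (4*x^2 - 4*x + 1) dx. Term by term:
    ∫_0^1 4*x^2 dx = 4/3;  ∫_0^1 -4*x dx = -2;  ∫_0^1 1 dx = 1.
  Sum: 4/3 − 2 + 1 = 1/3.
Adding: ||u||_{H^1}^2 = 301/30 + 1/3 = 311/30.


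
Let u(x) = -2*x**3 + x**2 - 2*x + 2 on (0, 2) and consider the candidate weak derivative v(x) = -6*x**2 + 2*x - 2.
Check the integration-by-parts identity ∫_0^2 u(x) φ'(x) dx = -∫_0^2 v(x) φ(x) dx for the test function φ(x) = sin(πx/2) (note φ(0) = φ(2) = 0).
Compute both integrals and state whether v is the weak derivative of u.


LHS = -192/π^3 + 48/π, RHS = -192/π^3 + 48/π. Yes, v = u' weakly.

u(x) = -2*x**3 + x**2 - 2*x + 2, classical derivative u'(x) = -6*x**2 + 2*x - 2.
φ(x) = sin(πx/2), so φ'(x) = π*cos(π*x/2)/2.
Note φ(0) = φ(2) = 0, so the boundary term u·φ vanishes.
LHS = ∫_0^2 u(x) φ'(x) dx = ∫_0^2 (-π*x^3*cos(π*x/2) + π*x^2*cos(π*x/2)/2 - π*x*cos(π*x/2) + π*cos(π*x/2)) dx. Term by term:
  ∫_0^2 π*cos(π*x/2) dx = 0;  ∫_0^2 π*x^2*cos(π*x/2)/2 dx = -8/π;  ∫_0^2 -π*x*cos(π*x/2) dx = 8/π;
  ∫_0^2 -π*x^3*cos(π*x/2) dx = -192/π^3 + 48/π.
Sum: 0 − 8/π + 8/π + -192/π^3 + 48/π = -192/π^3 + 48/π.
So LHS = -192/π^3 + 48/π.
∫_0^2 v(x) φ(x) dx = ∫_0^2 (-6*x^2*sin(π*x/2) + 2*x*sin(π*x/2) - 2*sin(π*x/2)) dx. Term by term:
  ∫_0^2 -2*sin(π*x/2) dx = -8/π;  ∫_0^2 -6*x^2*sin(π*x/2) dx = -48/π + 192/π^3;  ∫_0^2 2*x*sin(π*x/2) dx = 8/π.
Sum: -8/π + -48/π + 192/π^3 + 8/π = -48/π + 192/π^3.
So RHS = -∫_0^2 v(x) φ(x) dx = -192/π^3 + 48/π.
LHS = RHS, so the identity holds for this test φ.
Moreover u is smooth here and v(x) = u'(x) = -6*x**2 + 2*x - 2 pointwise, so the identity holds for every test function. Hence v is the weak derivative of u.


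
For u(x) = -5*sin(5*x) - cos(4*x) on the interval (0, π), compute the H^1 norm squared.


||u||_{H^1(0,π)}^2 = 1700/9 + 667*π/2

u'(x) = 4*sin(4*x) - 25*cos(5*x).
Expand u² and (u')² and integrate term by term on (0, π), using: for integers n ≥ 1, ∫_0^π sin²(nx) dx = ∫_0^π cos²(nx) dx = π/2; for n ≠ n', ∫_0^π sin(nx)sin(n'x) dx = ∫_0^π cos(nx)cos(n'x) dx = 0; and by product-to-sum, ∫_0^π sin(nx)cos(n'x) dx = ½∫_0^π [sin((n+n')x) + sin((n−n')x)] dx, which is 0 when n+n' is even and 2n/(n²−n'²) when n+n' is odd (it need not vanish on (0, π)).
  u² squared terms: (-1)²·∫cos(4x)² dx = 1·π/2 = π/2;  (-5)²·∫sin(5x)² dx = 25·π/2 = 25*π/2.
  u² cross terms: 2·(-1)·(-5)·∫cos(4x)·sin(5x) dx = 10·(10/9) = 100/9.
  So ∫_0^π u² dx = π/2 + 25*π/2 + 100/9 = 100/9 + 13*π.
  (u')² squared terms: (-25)²·∫cos(5x)² dx = 625·π/2 = 625*π/2;  (4)²·∫sin(4x)² dx = 16·π/2 = 8*π.
  (u')² cross terms: 2·(-25)·(4)·∫cos(5x)·sin(4x) dx = -200·(-8/9) = 1600/9.
  So ∫_0^π (u')² dx = 625*π/2 + 8*π + 1600/9 = 1600/9 + 641*π/2.
||u||_{H^1}^2 = (100/9 + 13*π) + (1600/9 + 641*π/2) = 1700/9 + 667*π/2.


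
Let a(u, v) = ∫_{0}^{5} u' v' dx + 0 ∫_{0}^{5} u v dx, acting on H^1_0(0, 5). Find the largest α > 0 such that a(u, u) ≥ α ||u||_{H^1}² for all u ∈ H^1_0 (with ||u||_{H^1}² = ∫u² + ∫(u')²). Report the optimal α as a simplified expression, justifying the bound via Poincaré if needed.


α = π^2/(π^2 + 25)

Coercivity of a(·,·) on H^1_0(0, 5) means a(u, u) ≥ α ||u||_{H^1}² for every u ∈ H^1_0.
The interval has length L = 5, and Poincaré/coercivity depend only on L. Here a(u, u) = ∫(u')² + (0)·∫u².
Here c = 0, so a(u,u) = ∫(u')² alone. The condition a(u,u) ≥ α||u||_{H^1}² reads (1−α)∫(u')² ≥ (α−c)∫u². Any admissible α is ≤ 1 (rapidly oscillating u have ∫u²/∫(u')² → 0), and α = 1 would force 0 ≥ (1−c)∫u², impossible since c < 1; so 1−α > 0. By the sharp Poincaré inequality on H^1_0 of an interval of length L, ∫(u')² ≥ (π/L)²∫u² with equality for the first sine mode sin(π(x−x₀)/L) (x₀ the left endpoint), so the inequality holds for all u iff (1−α)(π/L)² ≥ α − c, i.e. α ≤ ((π/L)² + c)/((π/L)² + 1) = (1 + c(L/π)²)/(1 + (L/π)²). (Direct route, valid since c ≤ 0: Poincaré gives c∫u² ≥ c(L/π)²∫(u')², so a(u,u) ≥ (1 + c(L/π)²)∫(u')², while ||u||_{H^1}² ≤ (1 + (L/π)²)∫(u')²; dividing yields the same α.) With (π/L)² = π^2/25 and c = 0, the largest admissible constant is α = ((π/L)² + c)/((π/L)² + 1).
Simplifying, α = π^2/(π^2 + 25).


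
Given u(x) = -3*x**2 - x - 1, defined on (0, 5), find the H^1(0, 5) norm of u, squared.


||u||_{H^1}^2 = 51235/6

The H^1 norm (squared) on an interval (0, L) is
  ||u||_{H^1}^2 = ∫_0^L u(x)^2 dx + ∫_0^L u'(x)^2 dx.
Compute u'(x) = -6*x - 1.
Then u(x)^2 = 9*x**4 + 6*x**3 + 7*x**2 + 2*x + 1 and u'(x)^2 = 36*x**2 + 12*x + 1.
Integrate each monomial from 0 to 5 using ∫_0^5 c·x^n dx = c·5^(n+1)/(n+1):
  ∫_0^5 u(x)^2 dx = ∫_0^5 (9*x^4 + 6*x^3 + 7*x^2 + 2*x + 1) dx. Term by term:
    ∫_0^5 9*x^4 dx = 5625;  ∫_0^5 6*x^3 dx = 1875/2;  ∫_0^5 7*x^2 dx = 875/3;
    ∫_0^5 2*x dx = 25;  ∫_0^5 1 dx = 5.
  Sum: 5625 + 1875/2 + 875/3 + 25 + 5 = 41305/6.
  ∫_0^5 u'(x)^2 dx = ∫_0^5 (36*x^2 + 12*x + 1) dx. Term by term:
    ∫_0^5 36*x^2 dx = 1500;  ∫_0^5 12*x dx = 150;  ∫_0^5 1 dx = 5.
  Sum: 1500 + 150 + 5 = 1655.
Adding: ||u||_{H^1}^2 = 41305/6 + 1655 = 51235/6.


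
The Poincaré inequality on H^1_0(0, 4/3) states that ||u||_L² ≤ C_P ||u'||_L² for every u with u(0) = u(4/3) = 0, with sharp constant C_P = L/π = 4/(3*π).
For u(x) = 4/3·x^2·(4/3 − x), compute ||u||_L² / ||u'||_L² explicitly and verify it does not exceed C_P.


||u||_L² / ||u'||_L² = 2*sqrt(14)/21 < C_P = 4/(3*π).

u(x) = 4/3·x^2·(4/3 − x), so u'(x) = 4*x*(8 - 9*x)/9.
u(x) = 4/3·x^2·(4/3 − x) vanishes at x = 0 and x = 4/3, so u ∈ H^1_0(0, 4/3). Differentiate via the product rule and integrate the resulting polynomials term by term.
  ∫_0^4/3 u² dx = ∫_0^4/3 (16*x^6/9 - 128*x^5/27 + 256*x^4/81) dx. Term by term:
    ∫_0^4/3 16*x^6/9 dx = 262144/137781;  ∫_0^4/3 -128*x^5/27 dx = -262144/59049;  ∫_0^4/3 256*x^4/81 dx = 262144/98415.
  Sum: 262144/137781 − 262144/59049 + 262144/98415 = 262144/2066715.
  ∫_0^4/3 (u')² dx = ∫_0^4/3 (16*x^4 - 256*x^3/9 + 1024*x^2/81) dx. Term by term:
    ∫_0^4/3 16*x^4 dx = 16384/1215;  ∫_0^4/3 -256*x^3/9 dx = -16384/729;  ∫_0^4/3 1024*x^2/81 dx = 65536/6561.
  Sum: 16384/1215 − 16384/729 + 65536/6561 = 32768/32805.
∫_0^4/3 u² dx = 262144/2066715, so ||u||_L² = 512*sqrt(35)/8505.
∫_0^4/3 (u')² dx = 32768/32805, so ||u'||_L² = 128*sqrt(10)/405.
Ratio ||u||_L² / ||u'||_L² = 2*sqrt(14)/21.
Sharp Poincaré constant on H^1_0(0, 4/3) is C_P = L/π = 4/(3*π), achieved by sin(3*π/4·x).
A polynomial bump cannot attain the sharp Poincaré constant (only the first sine eigenfunction does), so the ratio is strictly less than C_P, consistent with ||u||_L² ≤ C_P ||u'||_L².


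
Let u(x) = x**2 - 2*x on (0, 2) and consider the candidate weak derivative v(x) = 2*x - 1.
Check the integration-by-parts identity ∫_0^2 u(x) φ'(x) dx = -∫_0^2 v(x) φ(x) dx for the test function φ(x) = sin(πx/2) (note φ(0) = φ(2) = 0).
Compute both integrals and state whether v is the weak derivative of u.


LHS = 0, RHS = -4/π. No, v is not the weak derivative of u.

u(x) = x**2 - 2*x, classical derivative u'(x) = 2*x - 2.
φ(x) = sin(πx/2), so φ'(x) = π*cos(π*x/2)/2.
Note φ(0) = φ(2) = 0, so the boundary term u·φ vanishes.
LHS = ∫_0^2 u(x) φ'(x) dx = ∫_0^2 (π*x^2*cos(π*x/2)/2 - π*x*cos(π*x/2)) dx. Term by term:
  ∫_0^2 π*x^2*cos(π*x/2)/2 dx = -8/π;  ∫_0^2 -π*x*cos(π*x/2) dx = 8/π.
Sum: -8/π + 8/π = 0.
So LHS = 0.
∫_0^2 v(x) φ(x) dx = ∫_0^2 (2*x*sin(π*x/2) - sin(π*x/2)) dx. Term by term:
  ∫_0^2 -sin(π*x/2) dx = -4/π;  ∫_0^2 2*x*sin(π*x/2) dx = 8/π.
Sum: -4/π + 8/π = 4/π.
So RHS = -∫_0^2 v(x) φ(x) dx = -4/π.
LHS − RHS = 4/π ≠ 0, so the identity fails.
(For a valid weak derivative the identity must hold for EVERY test function, in particular this one. The failure shows v is NOT the weak derivative of u.)
Correct weak derivative would be u'(x) = 2*x - 2.


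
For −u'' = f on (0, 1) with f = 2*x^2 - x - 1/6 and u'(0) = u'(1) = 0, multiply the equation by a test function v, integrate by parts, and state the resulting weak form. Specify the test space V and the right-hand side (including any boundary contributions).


V = H^1(0, 1) (no boundary constraint on v; u is determined up to an additive constant); weak form: ∫_0^1 u'v' dx = ∫_0^1 (2*x^2 - x - 1/6) v dx for all v ∈ V.

Multiply both sides by a test function v and integrate from 0 to 1:
  ∫_0^1 −u''(x) v(x) dx = ∫_0^1 f(x) v(x) dx.
Integrate the LHS by parts once:
  ∫_0^1 −u'' v dx = −[u'(x) v(x)]_0^1 + ∫_0^1 u'(x) v'(x) dx.
Thus ∫_0^1 u'(x) v'(x) dx = ∫_0^1 f(x) v(x) dx + [u'(x) v(x)]_0^1.
Choose V so that boundary terms are either known or forced to vanish.
u has homogeneous Neumann: u'(0) = u'(1) = 0. So [u' v]_0^1 = 0·v(1) − 0·v(0) = 0 for any v; take V = H^1(0, 1).
Weak formulation: find u (satisfying any essential BC) such that ∫_0^1 u'(x) v'(x) dx = ∫_0^1 f v dx for all v ∈ V (homogeneous Neumann, so boundary terms vanish).
Substituting f(x) = 2*x^2 - x - 1/6, the right-hand side is ∫_0^1 (2*x^2 - x - 1/6) v dx.
Compatibility check (pure Neumann): taking v ≡ 1 ∈ V gives 0 = ∫_0^1 f dx + (0) − (0), i.e. ∫_0^1 f dx must equal u'(0) − u'(1) = 0. Indeed ∫_0^1 (2*x^2 - x - 1/6) dx = 0, so the data are compatible. The solution is then unique only up to an additive constant (fix it e.g. by requiring ∫_0^1 u dx = 0).


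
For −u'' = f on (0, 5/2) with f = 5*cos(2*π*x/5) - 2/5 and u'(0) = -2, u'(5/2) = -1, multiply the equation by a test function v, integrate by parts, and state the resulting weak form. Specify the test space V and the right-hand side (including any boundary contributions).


V = H^1(0, 5/2) (v unrestricted at boundary; u is determined up to an additive constant); weak form: ∫_0^5/2 u'v' dx = ∫_0^5/2 (5*cos(2*π*x/5) - 2/5) v dx − v(5/2) + 2·v(0) for all v ∈ V.

Multiply both sides by a test function v and integrate from 0 to 5/2:
  ∫_0^5/2 −u''(x) v(x) dx = ∫_0^5/2 f(x) v(x) dx.
Integrate the LHS by parts once:
  ∫_0^5/2 −u'' v dx = −[u'(x) v(x)]_0^5/2 + ∫_0^5/2 u'(x) v'(x) dx.
Thus ∫_0^5/2 u'(x) v'(x) dx = ∫_0^5/2 f(x) v(x) dx + [u'(x) v(x)]_0^5/2.
Choose V so that boundary terms are either known or forced to vanish.
u has inhomogeneous Neumann u'(0) = -2, u'(5/2) = -1. [u' v]_0^5/2 = (-1)·v(5/2) − (-2)·v(0) = − v(5/2) + 2·v(0). Take V = H^1(0, 5/2); boundary term becomes part of RHS.
Weak formulation: find u (satisfying any essential BC) such that ∫_0^5/2 u'(x) v'(x) dx = ∫_0^5/2 f v dx − v(5/2) + 2·v(0) for all v ∈ V (Neumann data are natural BCs: they enter the RHS as boundary terms).
Substituting f(x) = 5*cos(2*π*x/5) - 2/5, the right-hand side is ∫_0^5/2 (5*cos(2*π*x/5) - 2/5) v dx − v(5/2) + 2·v(0).
Compatibility check (pure Neumann): taking v ≡ 1 ∈ V gives 0 = ∫_0^5/2 f dx + (-1) − (-2), i.e. ∫_0^5/2 f dx must equal u'(0) − u'(5/2) = -1. Indeed ∫_0^5/2 (5*cos(2*π*x/5) - 2/5) dx = -1, so the data are compatible. The solution is then unique only up to an additive constant (fix it e.g. by requiring ∫_0^5/2 u dx = 0).


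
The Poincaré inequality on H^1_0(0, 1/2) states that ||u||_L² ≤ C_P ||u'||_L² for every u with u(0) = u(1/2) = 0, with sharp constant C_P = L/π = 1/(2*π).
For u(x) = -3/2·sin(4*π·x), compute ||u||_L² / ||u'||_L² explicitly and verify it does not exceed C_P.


||u||_L² / ||u'||_L² = 1/(4*π) < C_P = 1/(2*π).

u(x) = -3/2·sin(4*π·x), so u'(x) = -6*π*cos(4*π*x).
Writing u(x) = A·sin(kπx/L) with A = -3/2 and k = 2, use ∫_0^L sin²(kπx/L) dx = L/2 and ∫_0^L cos²(kπx/L) dx = L/2.
u² = 9/4·sin²(4*π·x) and (u')² = 36*π^2·cos²(4*π·x), and each of sin², cos² integrates to L/2 = 1/4 over (0, 1/2).
∫_0^1/2 u² dx = 9/16, so ||u||_L² = 3/4.
∫_0^1/2 (u')² dx = 9*π^2, so ||u'||_L² = 3*π.
Ratio ||u||_L² / ||u'||_L² = 1/(4*π).
Sharp Poincaré constant on H^1_0(0, 1/2) is C_P = L/π = 1/(2*π), achieved by sin(2*π·x).
This is the k = 2 harmonic; the ratio L/(kπ) is strictly less than C_P = L/π, consistent with the sharp inequality ||u||_L² ≤ C_P ||u'||_L².


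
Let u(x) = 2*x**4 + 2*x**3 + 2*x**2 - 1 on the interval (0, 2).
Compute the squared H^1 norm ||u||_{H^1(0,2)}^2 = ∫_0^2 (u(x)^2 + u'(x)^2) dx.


||u||_{H^1}^2 = 241454/63

The H^1 norm (squared) on an interval (0, L) is
  ||u||_{H^1}^2 = ∫_0^L u(x)^2 dx + ∫_0^L u'(x)^2 dx.
Compute u'(x) = 8*x**3 + 6*x**2 + 4*x.
Then u(x)^2 = 4*x**8 + 8*x**7 + 12*x**6 + 8*x**5 - 4*x**3 - 4*x**2 + 1 and u'(x)^2 = 64*x**6 + 96*x**5 + 100*x**4 + 48*x**3 + 16*x**2.
Integrate each monomial from 0 to 2 using ∫_0^2 c·x^n dx = c·2^(n+1)/(n+1):
  ∫_0^2 u(x)^2 dx = ∫_0^2 (4*x^8 + 8*x^7 + 12*x^6 + 8*x^5 - 4*x^3 - 4*x^2 + 1) dx. Term by term:
    ∫_0^2 4*x^8 dx = 2048/9;  ∫_0^2 8*x^7 dx = 256;  ∫_0^2 12*x^6 dx = 1536/7;
    ∫_0^2 8*x^5 dx = 256/3;  ∫_0^2 -4*x^3 dx = -16;  ∫_0^2 -4*x^2 dx = -32/3;
    ∫_0^2 1 dx = 2.
  Sum: 2048/9 + 256 + 1536/7 + 256/3 − 16 − 32/3 + 2 = 48110/63.
  ∫_0^2 u'(x)^2 dx = ∫_0^2 (64*x^6 + 96*x^5 + 100*x^4 + 48*x^3 + 16*x^2) dx. Term by term:
    ∫_0^2 64*x^6 dx = 8192/7;  ∫_0^2 96*x^5 dx = 1024;  ∫_0^2 100*x^4 dx = 640;
    ∫_0^2 48*x^3 dx = 192;  ∫_0^2 16*x^2 dx = 128/3.
  Sum: 8192/7 + 1024 + 640 + 192 + 128/3 = 64448/21.
Adding: ||u||_{H^1}^2 = 48110/63 + 64448/21 = 241454/63.


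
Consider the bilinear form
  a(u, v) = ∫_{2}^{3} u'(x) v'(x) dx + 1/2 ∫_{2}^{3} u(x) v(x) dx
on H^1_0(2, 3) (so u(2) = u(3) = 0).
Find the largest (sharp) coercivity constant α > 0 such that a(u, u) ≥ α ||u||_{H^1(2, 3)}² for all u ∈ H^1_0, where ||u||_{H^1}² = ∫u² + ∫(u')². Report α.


α = (1/2 + π^2)/(1 + π^2)

Coercivity of a(·,·) on H^1_0(2, 3) means a(u, u) ≥ α ||u||_{H^1}² for every u ∈ H^1_0.
The interval has length L = 1, and Poincaré/coercivity depend only on L. Here a(u, u) = ∫(u')² + (1/2)·∫u².
Here 0 < c = 1/2 < 1. The condition a(u,u) ≥ α||u||_{H^1}² reads (1−α)∫(u')² ≥ (α−c)∫u². Any admissible α is ≤ 1 (rapidly oscillating u have ∫u²/∫(u')² → 0), and α = 1 would force 0 ≥ (1−c)∫u², impossible since c < 1; so 1−α > 0. By the sharp Poincaré inequality on H^1_0 of an interval of length L, ∫(u')² ≥ (π/L)²∫u² with equality for the first sine mode sin(π(x−x₀)/L) (x₀ the left endpoint), so the inequality holds for all u iff (1−α)(π/L)² ≥ α − c, i.e. α ≤ ((π/L)² + c)/((π/L)² + 1) = (1 + c(L/π)²)/(1 + (L/π)²). With (π/L)² = π^2 and c = 1/2, the largest admissible constant is α = ((π/L)² + c)/((π/L)² + 1).
Simplifying, α = (1/2 + π^2)/(1 + π^2).


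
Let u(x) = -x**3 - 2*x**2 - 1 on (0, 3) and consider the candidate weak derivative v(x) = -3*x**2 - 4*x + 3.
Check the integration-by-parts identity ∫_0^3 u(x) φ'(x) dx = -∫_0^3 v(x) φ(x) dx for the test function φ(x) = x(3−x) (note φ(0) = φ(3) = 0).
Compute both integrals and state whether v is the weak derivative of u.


LHS = 1269/20, RHS = 999/20. No, v is not the weak derivative of u.

u(x) = -x**3 - 2*x**2 - 1, classical derivative u'(x) = -3*x**2 - 4*x.
φ(x) = x(3−x), so φ'(x) = 3 - 2*x.
Note φ(0) = φ(3) = 0, so the boundary term u·φ vanishes.
LHS = ∫_0^3 u(x) φ'(x) dx = ∫_0^3 (2*x^4 + x^3 - 6*x^2 + 2*x - 3) dx. Term by term:
  ∫_0^3 2*x^4 dx = 486/5;  ∫_0^3 x^3 dx = 81/4;  ∫_0^3 -6*x^2 dx = -54;
  ∫_0^3 2*x dx = 9;  ∫_0^3 -3 dx = -9.
Sum: 486/5 + 81/4 − 54 + 9 − 9 = 1269/20.
So LHS = 1269/20.
∫_0^3 v(x) φ(x) dx = ∫_0^3 (3*x^4 - 5*x^3 - 15*x^2 + 9*x) dx. Term by term:
  ∫_0^3 3*x^4 dx = 729/5;  ∫_0^3 -5*x^3 dx = -405/4;  ∫_0^3 -15*x^2 dx = -135;
  ∫_0^3 9*x dx = 81/2.
Sum: 729/5 − 405/4 − 135 + 81/2 = -999/20.
So RHS = -∫_0^3 v(x) φ(x) dx = 999/20.
LHS − RHS = 27/2 ≠ 0, so the identity fails.
(For a valid weak derivative the identity must hold for EVERY test function, in particular this one. The failure shows v is NOT the weak derivative of u.)
Correct weak derivative would be u'(x) = -3*x**2 - 4*x.


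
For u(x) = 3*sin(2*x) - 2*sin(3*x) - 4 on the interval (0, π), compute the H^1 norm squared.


||u||_{H^1(0,π)}^2 = 32/3 + 117*π/2

u'(x) = 6*cos(2*x) - 6*cos(3*x).
Expand u² and (u')² and integrate term by term on (0, π), using: for integers n ≥ 1, ∫_0^π sin²(nx) dx = ∫_0^π cos²(nx) dx = π/2; for n ≠ n', ∫_0^π sin(nx)sin(n'x) dx = ∫_0^π cos(nx)cos(n'x) dx = 0; and by product-to-sum, ∫_0^π sin(nx)cos(n'x) dx = ½∫_0^π [sin((n+n')x) + sin((n−n')x)] dx, which is 0 when n+n' is even and 2n/(n²−n'²) when n+n' is odd (it need not vanish on (0, π)). For the constant mode: ∫_0^π 1 dx = π, ∫_0^π cos(nx) dx = 0, ∫_0^π sin(nx) dx = (1−(−1)^n)/n.
  u² squared terms: (-4)²·∫1 dx = 16·π = 16*π;  (-2)²·∫sin(3x)² dx = 4·π/2 = 2*π;  (3)²·∫sin(2x)² dx = 9·π/2 = 9*π/2.
  u² cross terms: 2·(-4)·(-2)·∫1·sin(3x) dx = 16·(2/3) = 32/3;  2·(-4)·(3)·∫1·sin(2x) dx = -24·(0) = 0;  2·(-2)·(3)·∫sin(3x)·sin(2x) dx = -12·(0) = 0.
  So ∫_0^π u² dx = 16*π + 2*π + 9*π/2 + 32/3 + 0 + 0 = 32/3 + 45*π/2.
  (u')² squared terms: (-6)²·∫cos(3x)² dx = 36·π/2 = 18*π;  (6)²·∫cos(2x)² dx = 36·π/2 = 18*π.
  (u')² cross terms: 2·(-6)·(6)·∫cos(3x)·cos(2x) dx = -72·(0) = 0.
  So ∫_0^π (u')² dx = 18*π + 18*π + 0 = 36*π.
||u||_{H^1}^2 = (32/3 + 45*π/2) + (36*π) = 32/3 + 117*π/2.


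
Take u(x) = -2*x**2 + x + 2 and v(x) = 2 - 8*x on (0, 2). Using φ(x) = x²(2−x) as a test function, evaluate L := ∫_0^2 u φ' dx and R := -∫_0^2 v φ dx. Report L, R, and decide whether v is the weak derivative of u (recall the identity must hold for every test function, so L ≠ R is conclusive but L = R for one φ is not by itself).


LHS = 76/15, RHS = 152/15. No, v is not the weak derivative of u.

u(x) = -2*x**2 + x + 2, classical derivative u'(x) = 1 - 4*x.
φ(x) = x²(2−x), so φ'(x) = x*(4 - 3*x).
Note φ(0) = φ(2) = 0, so the boundary term u·φ vanishes.
LHS = ∫_0^2 u(x) φ'(x) dx = ∫_0^2 (6*x^4 - 11*x^3 - 2*x^2 + 8*x) dx. Term by term:
  ∫_0^2 6*x^4 dx = 192/5;  ∫_0^2 -11*x^3 dx = -44;  ∫_0^2 -2*x^2 dx = -16/3;
  ∫_0^2 8*x dx = 16.
Sum: 192/5 − 44 − 16/3 + 16 = 76/15.
So LHS = 76/15.
∫_0^2 v(x) φ(x) dx = ∫_0^2 (8*x^4 - 18*x^3 + 4*x^2) dx. Term by term:
  ∫_0^2 8*x^4 dx = 256/5;  ∫_0^2 -18*x^3 dx = -72;  ∫_0^2 4*x^2 dx = 32/3.
Sum: 256/5 − 72 + 32/3 = -152/15.
So RHS = -∫_0^2 v(x) φ(x) dx = 152/15.
LHS − RHS = -76/15 ≠ 0, so the identity fails.
(For a valid weak derivative the identity must hold for EVERY test function, in particular this one. The failure shows v is NOT the weak derivative of u.)
Correct weak derivative would be u'(x) = 1 - 4*x.


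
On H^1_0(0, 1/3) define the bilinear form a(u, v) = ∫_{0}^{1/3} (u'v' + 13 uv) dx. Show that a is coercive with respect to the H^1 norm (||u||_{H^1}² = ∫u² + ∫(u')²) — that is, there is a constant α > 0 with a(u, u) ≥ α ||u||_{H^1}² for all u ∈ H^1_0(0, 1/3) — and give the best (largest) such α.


α = 1

Coercivity of a(·,·) on H^1_0(0, 1/3) means a(u, u) ≥ α ||u||_{H^1}² for every u ∈ H^1_0.
The interval has length L = 1/3, and Poincaré/coercivity depend only on L. Here a(u, u) = ∫(u')² + (13)·∫u².
Here c = 13 ≥ 1, so a(u,u) = ∫(u')² + c∫u² ≥ ∫(u')² + ∫u² = ||u||_{H^1}², i.e. α = 1 works. No larger α is possible: a(u,u) ≥ α||u||_{H^1}² means (1−α)∫(u')² ≥ (α−c)∫u², and for the modes u_n = sin(nπ(x−x₀)/L) (x₀ the left endpoint) one has ∫u_n²/∫(u_n')² = (L/(nπ))² → 0, so a(u_n,u_n)/||u_n||_{H^1}² → 1. Hence the optimal constant is α = 1.
Therefore α = 1.


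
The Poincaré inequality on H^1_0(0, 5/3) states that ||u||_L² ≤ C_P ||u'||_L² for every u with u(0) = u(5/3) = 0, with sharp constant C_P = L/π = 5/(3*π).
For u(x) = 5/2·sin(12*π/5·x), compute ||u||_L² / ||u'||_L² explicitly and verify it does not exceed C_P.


||u||_L² / ||u'||_L² = 5/(12*π) < C_P = 5/(3*π).

u(x) = 5/2·sin(12*π/5·x), so u'(x) = 6*π*cos(12*π*x/5).
Writing u(x) = A·sin(kπx/L) with A = 5/2 and k = 4, use ∫_0^L sin²(kπx/L) dx = L/2 and ∫_0^L cos²(kπx/L) dx = L/2.
u² = 25/4·sin²(12*π/5·x) and (u')² = 36*π^2·cos²(12*π/5·x), and each of sin², cos² integrates to L/2 = 5/6 over (0, 5/3).
∫_0^5/3 u² dx = 125/24, so ||u||_L² = 5*sqrt(30)/12.
∫_0^5/3 (u')² dx = 30*π^2, so ||u'||_L² = sqrt(30)*π.
Ratio ||u||_L² / ||u'||_L² = 5/(12*π).
Sharp Poincaré constant on H^1_0(0, 5/3) is C_P = L/π = 5/(3*π), achieved by sin(3*π/5·x).
This is the k = 4 harmonic; the ratio L/(kπ) is strictly less than C_P = L/π, consistent with the sharp inequality ||u||_L² ≤ C_P ||u'||_L².


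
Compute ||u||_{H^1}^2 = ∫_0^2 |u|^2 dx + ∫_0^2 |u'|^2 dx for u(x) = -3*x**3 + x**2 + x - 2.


||u||_{H^1}^2 = 48682/105

The H^1 norm (squared) on an interval (0, L) is
  ||u||_{H^1}^2 = ∫_0^L u(x)^2 dx + ∫_0^L u'(x)^2 dx.
Compute u'(x) = -9*x**2 + 2*x + 1.
Then u(x)^2 = 9*x**6 - 6*x**5 - 5*x**4 + 14*x**3 - 3*x**2 - 4*x + 4 and u'(x)^2 = 81*x**4 - 36*x**3 - 14*x**2 + 4*x + 1.
Integrate each monomial from 0 to 2 using ∫_0^2 c·x^n dx = c·2^(n+1)/(n+1):
  ∫_0^2 u(x)^2 dx = ∫_0^2 (9*x^6 - 6*x^5 - 5*x^4 + 14*x^3 - 3*x^2 - 4*x + 4) dx. Term by term:
    ∫_0^2 9*x^6 dx = 1152/7;  ∫_0^2 -6*x^5 dx = -64;  ∫_0^2 -5*x^4 dx = -32;
    ∫_0^2 14*x^3 dx = 56;  ∫_0^2 -3*x^2 dx = -8;  ∫_0^2 -4*x dx = -8;
    ∫_0^2 4 dx = 8.
  Sum: 1152/7 − 64 − 32 + 56 − 8 − 8 + 8 = 816/7.
  ∫_0^2 u'(x)^2 dx = ∫_0^2 (81*x^4 - 36*x^3 - 14*x^2 + 4*x + 1) dx. Term by term:
    ∫_0^2 81*x^4 dx = 2592/5;  ∫_0^2 -36*x^3 dx = -144;  ∫_0^2 -14*x^2 dx = -112/3;
    ∫_0^2 4*x dx = 8;  ∫_0^2 1 dx = 2.
  Sum: 2592/5 − 144 − 112/3 + 8 + 2 = 5206/15.
Adding: ||u||_{H^1}^2 = 816/7 + 5206/15 = 48682/105.


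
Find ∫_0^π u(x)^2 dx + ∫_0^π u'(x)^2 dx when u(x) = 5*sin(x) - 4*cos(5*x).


||u||_{H^1(0,π)}^2 = 233*π

u'(x) = 20*sin(5*x) + 5*cos(x).
Expand u² and (u')² and integrate term by term on (0, π), using: for integers n ≥ 1, ∫_0^π sin²(nx) dx = ∫_0^π cos²(nx) dx = π/2; for n ≠ n', ∫_0^π sin(nx)sin(n'x) dx = ∫_0^π cos(nx)cos(n'x) dx = 0; and by product-to-sum, ∫_0^π sin(nx)cos(n'x) dx = ½∫_0^π [sin((n+n')x) + sin((n−n')x)] dx, which is 0 when n+n' is even and 2n/(n²−n'²) when n+n' is odd (it need not vanish on (0, π)).
  u² squared terms: (-4)²·∫cos(5x)² dx = 16·π/2 = 8*π;  (5)²·∫sin(x)² dx = 25·π/2 = 25*π/2.
  u² cross terms: 2·(-4)·(5)·∫cos(5x)·sin(x) dx = -40·(0) = 0.
  So ∫_0^π u² dx = 8*π + 25*π/2 + 0 = 41*π/2.
  (u')² squared terms: (5)²·∫cos(x)² dx = 25·π/2 = 25*π/2;  (20)²·∫sin(5x)² dx = 400·π/2 = 200*π.
  (u')² cross terms: 2·(5)·(20)·∫cos(x)·sin(5x) dx = 200·(0) = 0.
  So ∫_0^π (u')² dx = 25*π/2 + 200*π + 0 = 425*π/2.
||u||_{H^1}^2 = (41*π/2) + (425*π/2) = 233*π.


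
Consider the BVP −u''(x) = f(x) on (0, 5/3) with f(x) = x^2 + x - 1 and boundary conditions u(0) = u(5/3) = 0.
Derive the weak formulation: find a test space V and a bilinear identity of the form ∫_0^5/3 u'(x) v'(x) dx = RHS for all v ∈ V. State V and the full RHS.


V = H^1_0(0, 5/3) (so v(0) = v(5/3) = 0); weak form: ∫_0^5/3 u'v' dx = ∫_0^5/3 (x^2 + x - 1) v dx for all v ∈ V.

Multiply both sides by a test function v and integrate from 0 to 5/3:
  ∫_0^5/3 −u''(x) v(x) dx = ∫_0^5/3 f(x) v(x) dx.
Integrate the LHS by parts once:
  ∫_0^5/3 −u'' v dx = −[u'(x) v(x)]_0^5/3 + ∫_0^5/3 u'(x) v'(x) dx.
Thus ∫_0^5/3 u'(x) v'(x) dx = ∫_0^5/3 f(x) v(x) dx + [u'(x) v(x)]_0^5/3.
Choose V so that boundary terms are either known or forced to vanish.
u is Dirichlet: u(0) = u(5/3) = 0. Let V = H^1_0(0, 5/3); then v(0) = v(5/3) = 0, and [u' v]_0^5/3 = 0.
Weak formulation: find u (satisfying any essential BC) such that ∫_0^5/3 u'(x) v'(x) dx = ∫_0^5/3 f v dx for all v ∈ V.
Substituting f(x) = x^2 + x - 1, the right-hand side is ∫_0^5/3 (x^2 + x - 1) v dx.


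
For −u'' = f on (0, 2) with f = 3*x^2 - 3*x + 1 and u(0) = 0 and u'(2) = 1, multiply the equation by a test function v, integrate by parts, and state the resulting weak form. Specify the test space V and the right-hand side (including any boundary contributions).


V = {v ∈ H^1(0, 2) : v(0) = 0} (test functions vanish at x = 0 where u is specified); weak form: ∫_0^2 u'v' dx = ∫_0^2 (3*x^2 - 3*x + 1) v dx + v(2) for all v ∈ V.

Multiply both sides by a test function v and integrate from 0 to 2:
  ∫_0^2 −u''(x) v(x) dx = ∫_0^2 f(x) v(x) dx.
Integrate the LHS by parts once:
  ∫_0^2 −u'' v dx = −[u'(x) v(x)]_0^2 + ∫_0^2 u'(x) v'(x) dx.
Thus ∫_0^2 u'(x) v'(x) dx = ∫_0^2 f(x) v(x) dx + [u'(x) v(x)]_0^2.
Choose V so that boundary terms are either known or forced to vanish.
Mixed BC: u(0) = 0 (Dirichlet) and u'(2) = 1 (Neumann). Define V = {v ∈ H^1(0, 2) : v(0) = 0}. Then [u' v]_0^2 = u'(2)·v(2) − u'(0)·0 = v(2).
Weak formulation: find u (satisfying any essential BC) such that ∫_0^2 u'(x) v'(x) dx = ∫_0^2 f v dx + v(2) for all v ∈ V (Dirichlet at 0 absorbed into V; Neumann datum at x = 2 contributes the boundary term).
Substituting f(x) = 3*x^2 - 3*x + 1, the right-hand side is ∫_0^2 (3*x^2 - 3*x + 1) v dx + v(2).


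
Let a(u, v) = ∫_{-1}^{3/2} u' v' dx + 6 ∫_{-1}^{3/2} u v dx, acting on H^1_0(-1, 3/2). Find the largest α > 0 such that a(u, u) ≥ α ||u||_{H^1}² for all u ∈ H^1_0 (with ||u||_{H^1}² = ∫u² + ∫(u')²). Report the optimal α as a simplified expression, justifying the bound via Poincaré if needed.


α = 1

Coercivity of a(·,·) on H^1_0(-1, 3/2) means a(u, u) ≥ α ||u||_{H^1}² for every u ∈ H^1_0.
The interval has length L = 5/2, and Poincaré/coercivity depend only on L. Here a(u, u) = ∫(u')² + (6)·∫u².
Here c = 6 ≥ 1, so a(u,u) = ∫(u')² + c∫u² ≥ ∫(u')² + ∫u² = ||u||_{H^1}², i.e. α = 1 works. No larger α is possible: a(u,u) ≥ α||u||_{H^1}² means (1−α)∫(u')² ≥ (α−c)∫u², and for the modes u_n = sin(nπ(x−x₀)/L) (x₀ the left endpoint) one has ∫u_n²/∫(u_n')² = (L/(nπ))² → 0, so a(u_n,u_n)/||u_n||_{H^1}² → 1. Hence the optimal constant is α = 1.
Therefore α = 1.
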